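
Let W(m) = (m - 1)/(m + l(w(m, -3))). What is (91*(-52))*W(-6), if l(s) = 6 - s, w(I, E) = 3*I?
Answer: 16562/9 ≈ 1840.2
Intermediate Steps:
W(m) = (-1 + m)/(6 - 2*m) (W(m) = (m - 1)/(m + (6 - 3*m)) = (-1 + m)/(m + (6 - 3*m)) = (-1 + m)/(6 - 2*m))
(91*(-52))*W(-6) = (91*(-52))*((1 - 1*(-6))/(2*(-3 - 6))) = -2366*(1 + 6)/(-9) = -2366*(-1)*7/9 = -4732*(-7/18) = 16562/9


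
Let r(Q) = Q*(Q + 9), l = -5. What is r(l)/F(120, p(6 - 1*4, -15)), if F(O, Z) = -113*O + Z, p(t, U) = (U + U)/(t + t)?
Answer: 8/5427 ≈ 0.0014741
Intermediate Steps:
p(t, U) = U/t (p(t, U) = (2*U)/((2*t)) = (2*U)*(1/(2*t)) = U/t)
r(Q) = Q*(9 + Q)
F(O, Z) = Z - 113*O
r(l)/F(120, p(6 - 1*4, -15)) = (-5*(9 - 5))/(-15/(6 - 1*4) - 113*120) = (-5*4)/(-15/(6 - 4) - 13560) = -20/(-15/2 - 13560) = -20/(-27135/2) = -20*(-2/27135) = 8/5427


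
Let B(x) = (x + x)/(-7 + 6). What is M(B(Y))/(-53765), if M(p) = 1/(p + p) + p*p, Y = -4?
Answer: -205/172048 ≈ -0.0011915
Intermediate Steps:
B(x) = -2*x (B(x) = (2*x)/(-1) = (2*x)*(-1) = -2*x)
M(p) = p**2 + 1/(2*p) (M(p) = 1/(2*p) + p**2 = p**2 + 1/(2*p))
M(B(Y))/(-53765) = ((1/2 + (-2*(-4))**3)/((-2*(-4))))/(-53765) = ((1/2 + 8**3)/8)*(-1/53765) = ((1/2 + 512)/8)*(-1/53765) = ((1/8)*(1025/2))*(-1/53765) = (1025/16)*(-1/53765) = -205/172048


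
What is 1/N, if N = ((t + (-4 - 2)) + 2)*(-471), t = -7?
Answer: 1/5181 ≈ 0.00019301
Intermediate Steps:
N = 5181 (N = ((-7 + (-4 - 2)) + 2)*(-471) = ((-7 - 6) + 2)*(-471) = (-13 + 2)*(-471) = -11*(-471) = 5181)
1/N = 1/5181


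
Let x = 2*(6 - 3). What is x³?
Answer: 216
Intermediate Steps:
x = 6 (x = 2*3 = 6)
x³ = 6³ = 216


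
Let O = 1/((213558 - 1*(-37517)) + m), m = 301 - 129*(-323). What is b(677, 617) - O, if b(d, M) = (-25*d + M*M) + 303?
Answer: 106687285880/293043 ≈ 3.6407e+5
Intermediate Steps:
m = 41968 (m = 301 + 41667 = 41968)
b(d, M) = 303 + M² - 25*d (b(d, M) = (-25*d + M²) + 303 = (M² - 25*d) + 303 = 303 + M² - 25*d)
O = 1/293043 (O = 1/((213558 - 1*(-37517)) + 41968) = 1/((213558 + 37517) + 41968) = 1/(251075 + 41968) = 1/293043 ≈ 3.4125e-6)
b(677, 617) - O = (303 + 617² - 25*677) - 1*1/293043 = (303 + 380689 - 16925) - 1/293043 = 364067 - 1/293043 = 106687285880/293043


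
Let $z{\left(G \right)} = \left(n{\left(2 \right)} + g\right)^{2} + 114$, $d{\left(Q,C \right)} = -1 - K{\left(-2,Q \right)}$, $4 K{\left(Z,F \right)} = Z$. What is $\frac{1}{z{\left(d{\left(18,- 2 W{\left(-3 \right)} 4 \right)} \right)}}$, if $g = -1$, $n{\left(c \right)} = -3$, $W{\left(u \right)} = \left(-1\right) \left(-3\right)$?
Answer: $\frac{1}{130} \approx 0.0076923$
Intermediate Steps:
$W{\left(u \right)} = 3$
$K{\left(Z,F \right)} = \frac{Z}{4}$
$d{\left(Q,C \right)} = - \frac{1}{2}$ ($d{\left(Q,C \right)} = -1 - \frac{1}{4} \left(-2\right) = -1 - - \frac{1}{2} = -1 + \frac{1}{2} = - \frac{1}{2}$)
$z{\left(G \right)} = 130$ ($z{\left(G \right)} = \left(-3 - 1\right)^{2} + 114 = \left(-4\right)^{2} + 114 = 16 + 114 = 130$)
$\frac{1}{z{\left(d{\left(18,- 2 W{\left(-3 \right)} 4 \right)} \right)}} = \frac{1}{130}$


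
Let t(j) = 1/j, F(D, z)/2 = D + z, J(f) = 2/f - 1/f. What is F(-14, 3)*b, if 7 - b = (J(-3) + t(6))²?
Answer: -2761/18 ≈ -153.39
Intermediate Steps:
J(f) = 1/f
F(D, z) = 2*D + 2*z (F(D, z) = 2*(D + z) = 2*D + 2*z)
t(j) = 1/j
b = 251/36 (b = 7 - (1/(-3) + 1/6)² = 7 - (-⅓ + ⅙)² = 7 - (-⅙)² = 7 - 1*1/36 = 7 - 1/36 = 251/36 ≈ 6.9722)
F(-14, 3)*b = (2*(-14) + 2*3)*(251/36) = (-28 + 6)*(251/36) = -22*251/36 = -2761/18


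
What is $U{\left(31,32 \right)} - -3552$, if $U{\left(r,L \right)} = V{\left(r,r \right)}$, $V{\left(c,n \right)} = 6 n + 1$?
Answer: $3739$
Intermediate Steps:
$V{\left(c,n \right)} = 1 + 6 n$
$U{\left(r,L \right)} = 1 + 6 r$
$U{\left(31,32 \right)} - -3552 = \left(1 + 6 \cdot 31\right) - -3552 = \left(1 + 186\right) + 3552 = 187 + 3552 = 3739$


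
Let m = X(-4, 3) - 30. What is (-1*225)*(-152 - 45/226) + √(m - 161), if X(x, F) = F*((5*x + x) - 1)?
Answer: 7739325/226 + I*√266 ≈ 34245.0 + 16.31*I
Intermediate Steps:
X(x, F) = F*(-1 + 6*x) (X(x, F) = F*(6*x - 1) = F*(-1 + 6*x))
m = -105 (m = 3*(-1 + 6*(-4)) - 30 = 3*(-1 - 24) - 30 = 3*(-25) - 30 = -75 - 30 = -105)
(-1*225)*(-152 - 45/226) + √(m - 161) = (-1*225)*(-152 - 45/226) + √(-105 - 161) = -225*(-152 - 45*1/226) + √(-266) = -225*(-152 - 45/226) + I*√266 = -225*(-34397/226) + I*√266 = 7739325/226 + I*√266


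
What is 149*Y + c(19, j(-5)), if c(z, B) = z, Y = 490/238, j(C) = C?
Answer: 5538/17 ≈ 325.76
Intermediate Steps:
Y = 35/17 (Y = 490*(1/238) = 35/17 ≈ 2.0588)
149*Y + c(19, j(-5)) = 149*(35/17) + 19 = 5215/17 + 19 = 5538/17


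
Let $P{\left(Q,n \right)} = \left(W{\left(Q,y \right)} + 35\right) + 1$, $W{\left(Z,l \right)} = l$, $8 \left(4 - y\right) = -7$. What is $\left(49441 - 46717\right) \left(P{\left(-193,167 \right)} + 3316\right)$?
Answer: $\frac{18288255}{2} \approx 9.1441 \cdot 10^{6}$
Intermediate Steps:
$y = \frac{39}{8}$ ($y = 4 - - \frac{7}{8} = 4 + \frac{7}{8} = \frac{39}{8} \approx 4.875$)
$P{\left(Q,n \right)} = \frac{327}{8}$ ($P{\left(Q,n \right)} = \left(\frac{39}{8} + 35\right) + 1 = \frac{319}{8} + 1 = \frac{327}{8}$)
$\left(49441 - 46717\right) \left(P{\left(-193,167 \right)} + 3316\right) = \left(49441 - 46717\right) \left(\frac{327}{8} + 3316\right) = 2724 \cdot \frac{26855}{8} = \frac{18288255}{2}$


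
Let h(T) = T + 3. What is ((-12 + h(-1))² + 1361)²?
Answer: 2134521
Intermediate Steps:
h(T) = 3 + T
((-12 + h(-1))² + 1361)² = ((-12 + (3 - 1))² + 1361)² = ((-12 + 2)² + 1361)² = ((-10)² + 1361)² = (100 + 1361)² = 1461² = 2134521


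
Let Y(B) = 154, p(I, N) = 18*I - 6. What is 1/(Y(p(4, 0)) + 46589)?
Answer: 1/46743 ≈ 2.1394e-5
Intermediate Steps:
p(I, N) = -6 + 18*I
1/(Y(p(4, 0)) + 46589) = 1/(154 + 46589) = 1/46743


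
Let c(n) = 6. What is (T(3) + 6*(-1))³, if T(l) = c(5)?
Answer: 0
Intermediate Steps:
T(l) = 6
(T(3) + 6*(-1))³ = (6 + 6*(-1))³ = (6 - 6)³ = 0³ = 0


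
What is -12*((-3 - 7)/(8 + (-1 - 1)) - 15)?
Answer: 200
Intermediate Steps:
-12*((-3 - 7)/(8 + (-1 - 1)) - 15) = -12*(-10/(8 - 2) - 15) = -12*(-10/6 - 15) = -12*(-10*⅙ - 15) = -12*(-5/3 - 15) = -12*(-50/3) = 200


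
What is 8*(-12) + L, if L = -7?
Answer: -103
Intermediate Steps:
8*(-12) + L = 8*(-12) - 7 = -96 - 7 = -103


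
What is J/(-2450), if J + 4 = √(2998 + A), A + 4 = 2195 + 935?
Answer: 2/1225 - √1531/1225 ≈ -0.030309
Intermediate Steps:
A = 3126 (A = -4 + (2195 + 935) = -4 + 3130 = 3126)
J = -4 + 2*√1531 (J = -4 + √(2998 + 3126) = -4 + √6124 = -4 + 2*√1531 ≈ 74.256)
J/(-2450) = (-4 + 2*√1531)/(-2450) = (-4 + 2*√1531)*(-1/2450) = 2/1225 - √1531/1225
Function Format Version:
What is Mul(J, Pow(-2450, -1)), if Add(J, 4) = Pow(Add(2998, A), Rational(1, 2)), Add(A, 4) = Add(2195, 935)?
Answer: Add(Rational(2, 1225), Mul(Rational(-1, 1225), Pow(1531, Rational(1, 2)))) ≈ -0.030309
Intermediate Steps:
A = 3126 (A = Add(-4, Add(2195, 935)) = Add(-4, 3130) = 3126)
J = Add(-4, Mul(2, Pow(1531, Rational(1, 2)))) (J = Add(-4, Pow(Add(2998, 3126), Rational(1, 2))) = Add(-4, Pow(6124, Rational(1, 2))) = Add(-4, Mul(2, Pow(1531, Rational(1, 2)))) ≈ 74.256)
Mul(J, Pow(-2450, -1)) = Mul(Add(-4, Mul(2, Pow(1531, Rational(1, 2)))), Pow(-2450, -1)) = Mul(Add(-4, Mul(2, Pow(1531, Rational(1, 2)))), Rational(-1, 2450)) = Add(Rational(2, 1225), Mul(Rational(-1, 1225), Pow(1531, Rational(1, 2))))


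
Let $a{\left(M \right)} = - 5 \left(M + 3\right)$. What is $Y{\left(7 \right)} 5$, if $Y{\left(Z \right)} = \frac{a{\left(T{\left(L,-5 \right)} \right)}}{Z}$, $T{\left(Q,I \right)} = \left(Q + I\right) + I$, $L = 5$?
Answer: $\frac{50}{7} \approx 7.1429$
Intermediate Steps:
$T{\left(Q,I \right)} = Q + 2 I$ ($T{\left(Q,I \right)} = \left(I + Q\right) + I = Q + 2 I$)
$a{\left(M \right)} = -15 - 5 M$ ($a{\left(M \right)} = - 5 \left(3 + M\right) = -15 - 5 M$)
$Y{\left(Z \right)} = \frac{10}{Z}$ ($Y{\left(Z \right)} = \frac{-15 - 5 \left(5 + 2 \left(-5\right)\right)}{Z} = \frac{-15 - 5 \left(5 - 10\right)}{Z} = \frac{-15 - -25}{Z} = \frac{-15 + 25}{Z} = \frac{10}{Z}$)
$Y{\left(7 \right)} 5 = \frac{10}{7} \cdot 5 = \frac{50}{7}$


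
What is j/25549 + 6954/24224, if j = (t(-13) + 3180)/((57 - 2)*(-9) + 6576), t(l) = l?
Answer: 540237140417/1881762336528 ≈ 0.28709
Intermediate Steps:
j = 3167/6081 (j = (-13 + 3180)/((57 - 2)*(-9) + 6576) = 3167/(55*(-9) + 6576) = 3167/(-495 + 6576) = 3167/6081 ≈ 0.52080)
j/25549 + 6954/24224 = (3167/6081)/25549 + 6954/24224 = (3167/6081)*(1/25549) + 6954*(1/24224) = 3167/155363469 + 3477/12112 = 540237140417/1881762336528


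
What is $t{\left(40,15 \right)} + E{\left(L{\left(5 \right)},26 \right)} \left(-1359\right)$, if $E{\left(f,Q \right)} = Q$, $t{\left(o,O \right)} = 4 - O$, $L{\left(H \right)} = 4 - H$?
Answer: $-35345$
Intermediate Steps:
$t{\left(40,15 \right)} + E{\left(L{\left(5 \right)},26 \right)} \left(-1359\right) = \left(4 - 15\right) + 26 \left(-1359\right) = \left(4 - 15\right) - 35334 = -11 - 35334 = -35345$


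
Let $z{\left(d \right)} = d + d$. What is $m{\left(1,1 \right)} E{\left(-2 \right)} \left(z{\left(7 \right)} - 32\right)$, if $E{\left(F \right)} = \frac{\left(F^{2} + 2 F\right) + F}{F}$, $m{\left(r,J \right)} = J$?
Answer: $-18$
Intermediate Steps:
$z{\left(d \right)} = 2 d$
$E{\left(F \right)} = \frac{F^{2} + 3 F}{F}$
$m{\left(1,1 \right)} E{\left(-2 \right)} \left(z{\left(7 \right)} - 32\right) = 1 \left(3 - 2\right) \left(2 \cdot 7 - 32\right) = 1 \cdot 1 \left(14 - 32\right) = 1 \left(-18\right) = -18$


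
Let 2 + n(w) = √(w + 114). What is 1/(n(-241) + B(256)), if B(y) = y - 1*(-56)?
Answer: 310/96227 - I*√127/96227 ≈ 0.0032215 - 0.00011711*I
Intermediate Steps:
B(y) = 56 + y (B(y) = y + 56 = 56 + y)
n(w) = -2 + √(114 + w) (n(w) = -2 + √(w + 114) = -2 + √(114 + w))
1/(n(-241) + B(256)) = 1/((-2 + √(114 - 241)) + (56 + 256)) = 1/((-2 + √(-127)) + 312) = 1/((-2 + I*√127) + 312) = 1/(310 + I*√127)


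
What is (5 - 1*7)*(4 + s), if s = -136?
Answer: 264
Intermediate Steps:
(5 - 1*7)*(4 + s) = (5 - 1*7)*(4 - 136) = (5 - 7)*(-132) = -2*(-132) = 264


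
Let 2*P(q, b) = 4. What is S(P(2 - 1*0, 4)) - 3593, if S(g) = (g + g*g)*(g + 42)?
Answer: -3329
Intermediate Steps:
P(q, b) = 2 (P(q, b) = (½)*4 = 2)
S(g) = (42 + g)*(g + g²) (S(g) = (g + g²)*(42 + g) = (42 + g)*(g + g²))
S(P(2 - 1*0, 4)) - 3593 = 2*(42 + 2² + 43*2) - 3593 = 2*(42 + 4 + 86) - 3593 = 2*132 - 3593 = 264 - 3593 = -3329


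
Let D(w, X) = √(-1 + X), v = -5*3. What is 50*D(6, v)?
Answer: 200*I ≈ 200.0*I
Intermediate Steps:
v = -15
50*D(6, v) = 50*√(-1 - 15) = 50*√(-16) = 50*(4*I) = 200*I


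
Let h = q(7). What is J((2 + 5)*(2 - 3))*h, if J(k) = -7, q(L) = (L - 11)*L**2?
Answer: 1372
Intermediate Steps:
q(L) = L**2*(-11 + L) (q(L) = (-11 + L)*L**2 = L**2*(-11 + L))
h = -196 (h = 7**2*(-11 + 7) = 49*(-4) = -196)
J((2 + 5)*(2 - 3))*h = -7*(-196) = 1372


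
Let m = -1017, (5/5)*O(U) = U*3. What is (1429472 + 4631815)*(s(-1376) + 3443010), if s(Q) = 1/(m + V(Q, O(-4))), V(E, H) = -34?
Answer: 21933394407256083/1051 ≈ 2.0869e+13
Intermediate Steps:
O(U) = 3*U (O(U) = U*3 = 3*U)
s(Q) = -1/1051 (s(Q) = 1/(-1017 - 34) = 1/(-1051) = -1/1051)
(1429472 + 4631815)*(s(-1376) + 3443010) = (1429472 + 4631815)*(-1/1051 + 3443010) = 6061287*(3618603509/1051) = 21933394407256083/1051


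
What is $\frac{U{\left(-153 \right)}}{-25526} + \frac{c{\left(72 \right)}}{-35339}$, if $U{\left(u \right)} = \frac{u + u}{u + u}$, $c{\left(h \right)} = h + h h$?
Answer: $- \frac{134199995}{902063314} \approx -0.14877$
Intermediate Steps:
$c{\left(h \right)} = h + h^{2}$
$U{\left(u \right)} = 1$ ($U{\left(u \right)} = \frac{2 u}{2 u} = 2 u \frac{1}{2 u} = 1$)
$\frac{U{\left(-153 \right)}}{-25526} + \frac{c{\left(72 \right)}}{-35339} = 1 \frac{1}{-25526} + \frac{72 \left(1 + 72\right)}{-35339} = 1 \left(- \frac{1}{25526}\right) + 72 \cdot 73 \left(- \frac{1}{35339}\right) = - \frac{1}{25526} + 5256 \left(- \frac{1}{35339}\right) = - \frac{1}{25526} - \frac{5256}{35339} = - \frac{134199995}{902063314}$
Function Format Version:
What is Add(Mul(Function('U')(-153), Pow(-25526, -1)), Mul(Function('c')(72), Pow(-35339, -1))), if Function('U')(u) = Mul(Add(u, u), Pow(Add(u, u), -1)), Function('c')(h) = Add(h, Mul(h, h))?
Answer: Rational(-134199995, 902063314) ≈ -0.14877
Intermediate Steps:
Function('c')(h) = Add(h, Pow(h, 2))
Function('U')(u) = 1 (Function('U')(u) = Mul(Mul(2, u), Pow(Mul(2, u), -1)) = Mul(Mul(2, u), Mul(Rational(1, 2), Pow(u, -1))) = 1)
Add(Mul(Function('U')(-153), Pow(-25526, -1)), Mul(Function('c')(72), Pow(-35339, -1))) = Add(Mul(1, Pow(-25526, -1)), Mul(Mul(72, Add(1, 72)), Pow(-35339, -1))) = Add(Mul(1, Rational(-1, 25526)), Mul(Mul(72, 73), Rational(-1, 35339))) = Add(Rational(-1, 25526), Mul(5256, Rational(-1, 35339))) = Add(Rational(-1, 25526), Rational(-5256, 35339)) = Rational(-134199995, 902063314)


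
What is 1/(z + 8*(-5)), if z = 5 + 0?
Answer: -1/35 ≈ -0.028571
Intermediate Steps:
z = 5
1/(z + 8*(-5)) = 1/(5 + 8*(-5)) = 1/(5 - 40) = 1/(-35) = -1/35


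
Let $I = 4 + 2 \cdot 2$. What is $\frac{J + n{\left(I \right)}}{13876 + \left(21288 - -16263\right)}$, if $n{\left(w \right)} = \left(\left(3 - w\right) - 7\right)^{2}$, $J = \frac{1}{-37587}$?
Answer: $\frac{5412527}{1932986649} \approx 0.0028001$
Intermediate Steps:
$J = - \frac{1}{37587} \approx -2.6605 \cdot 10^{-5}$
$I = 8$ ($I = 4 + 4 = 8$)
$n{\left(w \right)} = \left(-4 - w\right)^{2}$
$\frac{J + n{\left(I \right)}}{13876 + \left(21288 - -16263\right)} = \frac{- \frac{1}{37587} + \left(4 + 8\right)^{2}}{13876 + \left(21288 - -16263\right)} = \frac{- \frac{1}{37587} + 12^{2}}{13876 + \left(21288 + 16263\right)} = \frac{- \frac{1}{37587} + 144}{13876 + 37551} = \frac{5412527}{37587 \cdot 51427} = \frac{5412527}{37587} \cdot \frac{1}{51427} = \frac{5412527}{1932986649}$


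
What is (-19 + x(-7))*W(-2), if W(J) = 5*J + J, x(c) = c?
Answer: 312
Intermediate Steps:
W(J) = 6*J
(-19 + x(-7))*W(-2) = (-19 - 7)*(6*(-2)) = -26*(-12) = 312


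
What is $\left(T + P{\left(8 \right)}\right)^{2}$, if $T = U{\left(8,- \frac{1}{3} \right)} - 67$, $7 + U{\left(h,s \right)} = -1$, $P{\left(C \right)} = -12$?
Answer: $7569$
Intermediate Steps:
$U{\left(h,s \right)} = -8$ ($U{\left(h,s \right)} = -7 - 1 = -8$)
$T = -75$ ($T = -8 - 67 = -75$)
$\left(T + P{\left(8 \right)}\right)^{2} = \left(-75 - 12\right)^{2} = \left(-87\right)^{2} = 7569$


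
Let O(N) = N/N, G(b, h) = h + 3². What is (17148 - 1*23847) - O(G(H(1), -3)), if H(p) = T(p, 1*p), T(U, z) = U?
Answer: -6700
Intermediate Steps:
H(p) = p
G(b, h) = 9 + h (G(b, h) = h + 9 = 9 + h)
O(N) = 1
(17148 - 1*23847) - O(G(H(1), -3)) = (17148 - 1*23847) - 1*1 = (17148 - 23847) - 1 = -6699 - 1 = -6700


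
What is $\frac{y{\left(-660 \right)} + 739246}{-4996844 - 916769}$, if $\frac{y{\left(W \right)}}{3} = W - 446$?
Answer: $- \frac{735928}{5913613} \approx -0.12445$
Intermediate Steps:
$y{\left(W \right)} = -1338 + 3 W$ ($y{\left(W \right)} = 3 \left(W - 446\right) = 3 \left(-446 + W\right) = -1338 + 3 W$)
$\frac{y{\left(-660 \right)} + 739246}{-4996844 - 916769} = \frac{\left(-1338 + 3 \left(-660\right)\right) + 739246}{-4996844 - 916769} = \frac{\left(-1338 - 1980\right) + 739246}{-5913613} = \left(-3318 + 739246\right) \left(- \frac{1}{5913613}\right) = 735928 \left(- \frac{1}{5913613}\right) = - \frac{735928}{5913613}$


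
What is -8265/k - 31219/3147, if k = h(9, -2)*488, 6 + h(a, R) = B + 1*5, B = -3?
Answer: -34929533/6142944 ≈ -5.6861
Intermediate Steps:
h(a, R) = -4 (h(a, R) = -6 + (-3 + 1*5) = -6 + (-3 + 5) = -6 + 2 = -4)
k = -1952 (k = -4*488 = -1952)
-8265/k - 31219/3147 = -8265/(-1952) - 31219/3147 = -8265*(-1/1952) - 31219*1/3147 = 8265/1952 - 31219/3147 = -34929533/6142944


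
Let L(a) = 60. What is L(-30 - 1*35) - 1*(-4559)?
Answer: 4619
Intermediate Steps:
L(-30 - 1*35) - 1*(-4559) = 60 - 1*(-4559) = 60 + 4559 = 4619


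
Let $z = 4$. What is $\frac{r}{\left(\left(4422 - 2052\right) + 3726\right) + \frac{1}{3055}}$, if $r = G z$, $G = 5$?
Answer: $\frac{61100}{18623281} \approx 0.0032808$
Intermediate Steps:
$r = 20$ ($r = 5 \cdot 4 = 20$)
$\frac{r}{\left(\left(4422 - 2052\right) + 3726\right) + \frac{1}{3055}} = \frac{1}{\left(\left(4422 - 2052\right) + 3726\right) + \frac{1}{3055}} \cdot 20 = \frac{1}{\left(2370 + 3726\right) + \frac{1}{3055}} \cdot 20 = \frac{1}{6096 + \frac{1}{3055}} \cdot 20 = \frac{1}{\frac{18623281}{3055}} \cdot 20 = \frac{3055}{18623281} \cdot 20 = \frac{61100}{18623281}$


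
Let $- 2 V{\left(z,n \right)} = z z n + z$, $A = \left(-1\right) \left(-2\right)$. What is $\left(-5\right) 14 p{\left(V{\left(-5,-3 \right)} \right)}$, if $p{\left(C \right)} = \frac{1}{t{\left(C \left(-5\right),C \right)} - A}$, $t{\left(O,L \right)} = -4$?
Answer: $\frac{35}{3} \approx 11.667$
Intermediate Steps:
$A = 2$
$V{\left(z,n \right)} = - \frac{z}{2} - \frac{n z^{2}}{2}$ ($V{\left(z,n \right)} = - \frac{z z n + z}{2} = - \frac{z^{2} n + z}{2} = - \frac{n z^{2} + z}{2} = - \frac{z + n z^{2}}{2} = - \frac{z}{2} - \frac{n z^{2}}{2}$)
$p{\left(C \right)} = - \frac{1}{6}$ ($p{\left(C \right)} = \frac{1}{-4 - 2} = \frac{1}{-6} = - \frac{1}{6}$)
$\left(-5\right) 14 p{\left(V{\left(-5,-3 \right)} \right)} = \left(-5\right) 14 \left(- \frac{1}{6}\right) = \left(-70\right) \left(- \frac{1}{6}\right) = \frac{35}{3}$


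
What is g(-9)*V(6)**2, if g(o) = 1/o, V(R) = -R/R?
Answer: -1/9 ≈ -0.11111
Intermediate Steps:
V(R) = -1 (V(R) = -1*1 = -1)
g(-9)*V(6)**2 = (-1)**2/(-9) = -1/9*1 = -1/9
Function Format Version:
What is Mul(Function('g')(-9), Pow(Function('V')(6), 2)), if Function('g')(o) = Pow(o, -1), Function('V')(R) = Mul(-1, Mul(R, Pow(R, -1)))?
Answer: Rational(-1, 9) ≈ -0.11111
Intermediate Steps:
Function('V')(R) = -1 (Function('V')(R) = Mul(-1, 1) = -1)
Mul(Function('g')(-9), Pow(Function('V')(6), 2)) = Mul(Pow(-9, -1), Pow(-1, 2)) = Mul(Rational(-1, 9), 1) = Rational(-1, 9)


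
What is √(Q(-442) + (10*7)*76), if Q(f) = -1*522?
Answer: √4798 ≈ 69.268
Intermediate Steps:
Q(f) = -522
√(Q(-442) + (10*7)*76) = √(-522 + (10*7)*76) = √(-522 + 70*76) = √(-522 + 5320) = √4798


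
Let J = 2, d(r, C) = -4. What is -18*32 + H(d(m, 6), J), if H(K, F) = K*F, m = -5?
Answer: -584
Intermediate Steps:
H(K, F) = F*K
-18*32 + H(d(m, 6), J) = -18*32 + 2*(-4) = -576 - 8 = -584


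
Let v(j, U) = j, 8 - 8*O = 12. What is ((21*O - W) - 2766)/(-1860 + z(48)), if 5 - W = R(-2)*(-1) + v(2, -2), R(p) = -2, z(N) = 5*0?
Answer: 1111/744 ≈ 1.4933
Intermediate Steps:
O = -½ (O = 1 - ⅛*12 = 1 - 3/2 = -½ ≈ -0.50000)
z(N) = 0
W = 1 (W = 5 - (-2*(-1) + 2) = 5 - (2 + 2) = 5 - 1*4 = 5 - 4 = 1)
((21*O - W) - 2766)/(-1860 + z(48)) = ((21*(-½) - 1*1) - 2766)/(-1860 + 0) = ((-21/2 - 1) - 2766)/(-1860) = (-23/2 - 2766)*(-1/1860) = -5555/2*(-1/1860) = 1111/744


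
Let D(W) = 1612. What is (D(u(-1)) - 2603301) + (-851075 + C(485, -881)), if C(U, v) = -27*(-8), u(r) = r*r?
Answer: -3452548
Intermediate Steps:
u(r) = r**2
C(U, v) = 216
(D(u(-1)) - 2603301) + (-851075 + C(485, -881)) = (1612 - 2603301) + (-851075 + 216) = -2601689 - 850859 = -3452548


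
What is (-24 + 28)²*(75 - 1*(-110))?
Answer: 2960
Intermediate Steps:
(-24 + 28)²*(75 - 1*(-110)) = 4²*(75 + 110) = 16*185 = 2960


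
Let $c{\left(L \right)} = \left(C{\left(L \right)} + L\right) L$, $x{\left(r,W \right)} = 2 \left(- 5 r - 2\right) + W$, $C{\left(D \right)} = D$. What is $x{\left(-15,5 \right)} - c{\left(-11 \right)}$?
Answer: $-91$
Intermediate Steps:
$x{\left(r,W \right)} = -4 + W - 10 r$ ($x{\left(r,W \right)} = 2 \left(-2 - 5 r\right) + W = \left(-4 - 10 r\right) + W = -4 + W - 10 r$)
$c{\left(L \right)} = 2 L^{2}$ ($c{\left(L \right)} = \left(L + L\right) L = 2 L L = 2 L^{2}$)
$x{\left(-15,5 \right)} - c{\left(-11 \right)} = \left(-4 + 5 - -150\right) - 2 \left(-11\right)^{2} = \left(-4 + 5 + 150\right) - 2 \cdot 121 = 151 - 242 = -91$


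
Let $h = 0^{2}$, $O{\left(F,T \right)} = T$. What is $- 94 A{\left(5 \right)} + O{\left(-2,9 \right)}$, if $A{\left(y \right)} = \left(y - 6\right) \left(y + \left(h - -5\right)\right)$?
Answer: $949$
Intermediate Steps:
$h = 0$
$A{\left(y \right)} = \left(-6 + y\right) \left(5 + y\right)$ ($A{\left(y \right)} = \left(y - 6\right) \left(y + \left(0 - -5\right)\right) = \left(-6 + y\right) \left(y + \left(0 + 5\right)\right) = \left(-6 + y\right) \left(y + 5\right) = \left(-6 + y\right) \left(5 + y\right)$)
$- 94 A{\left(5 \right)} + O{\left(-2,9 \right)} = - 94 \left(-30 + 5^{2} - 5\right) + 9 = - 94 \left(-30 + 25 - 5\right) + 9 = \left(-94\right) \left(-10\right) + 9 = 940 + 9 = 949$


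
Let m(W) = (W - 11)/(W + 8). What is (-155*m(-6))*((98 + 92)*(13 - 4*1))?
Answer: 2252925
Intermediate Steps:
m(W) = (-11 + W)/(8 + W)
(-155*m(-6))*((98 + 92)*(13 - 4*1)) = (-155*(-11 - 6)/(8 - 6))*((98 + 92)*(13 - 4*1)) = (-155*(-17)/2)*(190*(13 - 4)) = (-155*(-17)/2)*(190*9) = -155*(-17/2)*1710 = (2635/2)*1710 = 2252925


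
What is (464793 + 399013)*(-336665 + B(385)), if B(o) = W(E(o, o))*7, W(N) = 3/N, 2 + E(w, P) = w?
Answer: -111381455457244/383 ≈ -2.9081e+11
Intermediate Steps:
E(w, P) = -2 + w
B(o) = 21/(-2 + o) (B(o) = (3/(-2 + o))*7 = 21/(-2 + o))
(464793 + 399013)*(-336665 + B(385)) = (464793 + 399013)*(-336665 + 21/(-2 + 385)) = 863806*(-336665 + 21/383) = 863806*(-128942674/383) = -111381455457244/383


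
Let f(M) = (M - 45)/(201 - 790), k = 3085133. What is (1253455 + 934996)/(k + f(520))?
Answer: 67841981/95639098 ≈ 0.70935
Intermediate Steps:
f(M) = 45/589 - M/589 (f(M) = (-45 + M)/(-589) = (-45 + M)*(-1/589) = 45/589 - M/589)
(1253455 + 934996)/(k + f(520)) = (1253455 + 934996)/(3085133 + (45/589 - 1/589*520)) = 2188451/(3085133 + (45/589 - 520/589)) = 2188451/(3085133 - 25/31) = 2188451/(95639098/31) = 2188451*(31/95639098) = 67841981/95639098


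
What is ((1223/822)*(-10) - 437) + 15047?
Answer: 5998595/411 ≈ 14595.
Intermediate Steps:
((1223/822)*(-10) - 437) + 15047 = (-6115/411 - 437) + 15047 = -185722/411 + 15047 = 5998595/411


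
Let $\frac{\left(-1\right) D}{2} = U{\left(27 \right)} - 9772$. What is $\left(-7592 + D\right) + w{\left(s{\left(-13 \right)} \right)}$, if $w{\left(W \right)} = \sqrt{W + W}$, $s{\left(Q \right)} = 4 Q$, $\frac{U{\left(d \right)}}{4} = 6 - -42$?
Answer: $11568 + 2 i \sqrt{26} \approx 11568.0 + 10.198 i$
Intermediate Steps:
$U{\left(d \right)} = 192$ ($U{\left(d \right)} = 4 \left(6 - -42\right) = 4 \left(6 + 42\right) = 4 \cdot 48 = 192$)
$w{\left(W \right)} = \sqrt{2} \sqrt{W}$ ($w{\left(W \right)} = \sqrt{2 W} = \sqrt{2} \sqrt{W}$)
$D = 19160$ ($D = - 2 \left(192 - 9772\right) = \left(-2\right) \left(-9580\right) = 19160$)
$\left(-7592 + D\right) + w{\left(s{\left(-13 \right)} \right)} = \left(-7592 + 19160\right) + \sqrt{2} \sqrt{4 \left(-13\right)} = 11568 + \sqrt{2} \sqrt{-52} = 11568 + \sqrt{2} \cdot 2 i \sqrt{13} = 11568 + 2 i \sqrt{26}$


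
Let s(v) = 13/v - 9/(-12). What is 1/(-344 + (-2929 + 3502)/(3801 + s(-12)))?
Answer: -11402/3920569 ≈ -0.0029083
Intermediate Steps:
s(v) = ¾ + 13/v (s(v) = 13/v - 9*(-1/12) = 13/v + ¾ = ¾ + 13/v)
1/(-344 + (-2929 + 3502)/(3801 + s(-12))) = 1/(-344 + (-2929 + 3502)/(3801 + (¾ + 13/(-12)))) = 1/(-344 + 573/(3801 + (¾ + 13*(-1/12)))) = 1/(-344 + 573/(3801 + (¾ - 13/12))) = 1/(-344 + 573/(3801 - ⅓)) = 1/(-344 + 573/(11402/3)) = 1/(-344 + 573*(3/11402)) = 1/(-344 + 1719/11402) = 1/(-3920569/11402) = -11402/3920569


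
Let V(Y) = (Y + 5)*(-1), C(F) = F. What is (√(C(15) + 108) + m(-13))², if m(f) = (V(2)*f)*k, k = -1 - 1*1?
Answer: (182 - √123)² ≈ 29210.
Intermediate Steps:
V(Y) = -5 - Y (V(Y) = (5 + Y)*(-1) = -5 - Y)
k = -2 (k = -1 - 1 = -2)
m(f) = 14*f (m(f) = ((-5 - 1*2)*f)*(-2) = ((-5 - 2)*f)*(-2) = -7*f*(-2) = 14*f)
(√(C(15) + 108) + m(-13))² = (√(15 + 108) + 14*(-13))² = (√123 - 182)² = (-182 + √123)²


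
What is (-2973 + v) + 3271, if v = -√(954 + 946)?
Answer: 298 - 10*√19 ≈ 254.41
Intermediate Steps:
v = -10*√19 (v = -√1900 = -10*√19 ≈ -43.589)
(-2973 + v) + 3271 = (-2973 - 10*√19) + 3271 = 298 - 10*√19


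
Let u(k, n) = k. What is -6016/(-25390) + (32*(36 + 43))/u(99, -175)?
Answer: 32390752/1256805 ≈ 25.772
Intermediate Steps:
-6016/(-25390) + (32*(36 + 43))/u(99, -175) = -6016/(-25390) + (32*(36 + 43))/99 = -6016*(-1/25390) + (32*79)*(1/99) = 3008/12695 + 2528*(1/99) = 3008/12695 + 2528/99 = 32390752/1256805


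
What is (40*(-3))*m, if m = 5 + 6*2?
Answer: -2040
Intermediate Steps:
m = 17 (m = 5 + 12 = 17)
(40*(-3))*m = (40*(-3))*17 = -120*17 = -2040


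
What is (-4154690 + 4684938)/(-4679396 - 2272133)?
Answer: -530248/6951529 ≈ -0.076278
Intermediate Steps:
(-4154690 + 4684938)/(-4679396 - 2272133) = 530248/(-6951529) = 530248*(-1/6951529) = -530248/6951529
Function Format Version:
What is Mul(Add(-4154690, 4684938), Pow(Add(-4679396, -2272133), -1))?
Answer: Rational(-530248, 6951529) ≈ -0.076278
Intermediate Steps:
Mul(Add(-4154690, 4684938), Pow(Add(-4679396, -2272133), -1)) = Mul(530248, Pow(-6951529, -1)) = Mul(530248, Rational(-1, 6951529)) = Rational(-530248, 6951529)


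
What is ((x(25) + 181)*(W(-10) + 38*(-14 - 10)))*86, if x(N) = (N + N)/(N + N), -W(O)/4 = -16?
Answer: -13272896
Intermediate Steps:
W(O) = 64 (W(O) = -4*(-16) = 64)
x(N) = 1 (x(N) = (2*N)/((2*N)) = (2*N)*(1/(2*N)) = 1)
((x(25) + 181)*(W(-10) + 38*(-14 - 10)))*86 = ((1 + 181)*(64 + 38*(-14 - 10)))*86 = (182*(64 + 38*(-24)))*86 = (182*(64 - 912))*86 = (182*(-848))*86 = -154336*86 = -13272896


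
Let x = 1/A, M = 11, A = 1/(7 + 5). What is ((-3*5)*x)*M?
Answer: -1980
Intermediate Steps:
A = 1/12 ≈ 0.083333
x = 12 (x = 1/(1/12) = 12)
((-3*5)*x)*M = (-3*5*12)*11 = -15*12*11 = -180*11 = -1980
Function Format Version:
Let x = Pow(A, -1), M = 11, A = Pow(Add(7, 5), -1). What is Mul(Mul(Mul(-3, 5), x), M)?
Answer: -1980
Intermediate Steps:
A = Rational(1, 12) (A = Pow(12, -1) = Rational(1, 12) ≈ 0.083333)
x = 12 (x = Pow(Rational(1, 12), -1) = 12)
Mul(Mul(Mul(-3, 5), x), M) = Mul(Mul(Mul(-3, 5), 12), 11) = Mul(Mul(-15, 12), 11) = Mul(-180, 11) = -1980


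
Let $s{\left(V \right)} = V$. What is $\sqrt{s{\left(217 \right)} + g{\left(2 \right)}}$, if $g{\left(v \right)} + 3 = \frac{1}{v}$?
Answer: $\frac{\sqrt{858}}{2} \approx 14.646$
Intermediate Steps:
$g{\left(v \right)} = -3 + \frac{1}{v}$
$\sqrt{s{\left(217 \right)} + g{\left(2 \right)}} = \sqrt{217 - \left(3 - \frac{1}{2}\right)} = \sqrt{217 + \left(-3 + \frac{1}{2}\right)} = \sqrt{217 - \frac{5}{2}} = \sqrt{\frac{429}{2}} = \frac{\sqrt{858}}{2}$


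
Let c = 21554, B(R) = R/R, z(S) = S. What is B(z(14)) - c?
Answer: -21553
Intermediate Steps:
B(R) = 1
B(z(14)) - c = 1 - 1*21554 = 1 - 21554 = -21553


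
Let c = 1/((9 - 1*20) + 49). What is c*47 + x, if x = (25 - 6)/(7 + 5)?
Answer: 643/228 ≈ 2.8202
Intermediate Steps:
x = 19/12 ≈ 1.5833
c = 1/38 (c = 1/((9 - 20) + 49) = 1/(-11 + 49) = 1/38 ≈ 0.026316)
c*47 + x = (1/38)*47 + 19/12 = 47/38 + 19/12 = 643/228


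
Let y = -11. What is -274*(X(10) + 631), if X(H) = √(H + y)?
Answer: -172894 - 274*I ≈ -1.7289e+5 - 274.0*I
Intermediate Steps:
X(H) = √(-11 + H) (X(H) = √(H - 11) = √(-11 + H))
-274*(X(10) + 631) = -274*(√(-11 + 10) + 631) = -274*(√(-1) + 631) = -274*(I + 631) = -274*(631 + I) = -172894 - 274*I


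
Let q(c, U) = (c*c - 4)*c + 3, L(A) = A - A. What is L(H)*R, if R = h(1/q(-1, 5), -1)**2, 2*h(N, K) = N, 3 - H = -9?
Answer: 0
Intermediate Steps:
H = 12 (H = 3 - 1*(-9) = 3 + 9 = 12)
L(A) = 0
q(c, U) = 3 + c*(-4 + c**2) (q(c, U) = (c**2 - 4)*c + 3 = (-4 + c**2)*c + 3 = c*(-4 + c**2) + 3 = 3 + c*(-4 + c**2))
h(N, K) = N/2
R = 1/144 (R = (1/(2*(3 + (-1)**3 - 4*(-1))))**2 = (1/(2*(3 - 1 + 4)))**2 = ((1/2)/6)**2 = ((1/2)*(1/6))**2 = (1/12)**2 = 1/144 ≈ 0.0069444)
L(H)*R = 0*(1/144) = 0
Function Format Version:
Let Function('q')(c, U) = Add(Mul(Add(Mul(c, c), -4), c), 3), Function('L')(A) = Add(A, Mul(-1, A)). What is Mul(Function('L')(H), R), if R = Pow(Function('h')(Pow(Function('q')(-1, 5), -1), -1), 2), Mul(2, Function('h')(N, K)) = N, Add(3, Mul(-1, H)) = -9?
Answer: 0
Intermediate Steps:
H = 12 (H = Add(3, Mul(-1, -9)) = Add(3, 9) = 12)
Function('L')(A) = 0
Function('q')(c, U) = Add(3, Mul(c, Add(-4, Pow(c, 2)))) (Function('q')(c, U) = Add(Mul(Add(Pow(c, 2), -4), c), 3) = Add(Mul(Add(-4, Pow(c, 2)), c), 3) = Add(Mul(c, Add(-4, Pow(c, 2))), 3) = Add(3, Mul(c, Add(-4, Pow(c, 2)))))
Function('h')(N, K) = Mul(Rational(1, 2), N)
R = Rational(1, 144) (R = Pow(Mul(Rational(1, 2), Pow(Add(3, Pow(-1, 3), Mul(-4, -1)), -1)), 2) = Pow(Mul(Rational(1, 2), Pow(Add(3, -1, 4), -1)), 2) = Pow(Mul(Rational(1, 2), Pow(6, -1)), 2) = Pow(Mul(Rational(1, 2), Rational(1, 6)), 2) = Pow(Rational(1, 12), 2) = Rational(1, 144) ≈ 0.0069444)
Mul(Function('L')(H), R) = Mul(0, Rational(1, 144)) = 0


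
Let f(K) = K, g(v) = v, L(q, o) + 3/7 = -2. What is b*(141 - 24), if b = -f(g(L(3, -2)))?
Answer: 1989/7 ≈ 284.14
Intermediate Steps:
L(q, o) = -17/7 (L(q, o) = -3/7 - 2 = -17/7)
b = 17/7 (b = -1*(-17/7) = 17/7 ≈ 2.4286)
b*(141 - 24) = 17*(141 - 24)/7 = (17/7)*117 = 1989/7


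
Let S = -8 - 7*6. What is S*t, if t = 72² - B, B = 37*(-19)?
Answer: -294350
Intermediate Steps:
B = -703
S = -50 (S = -8 - 42 = -50)
t = 5887 (t = 72² - 1*(-703) = 5184 + 703 = 5887)
S*t = -50*5887 = -294350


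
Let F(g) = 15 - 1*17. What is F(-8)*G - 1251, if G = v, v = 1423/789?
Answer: -989885/789 ≈ -1254.6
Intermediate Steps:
v = 1423/789 (v = 1423*(1/789) = 1423/789 ≈ 1.8035)
G = 1423/789 ≈ 1.8035
F(g) = -2 (F(g) = 15 - 17 = -2)
F(-8)*G - 1251 = -2*1423/789 - 1251 = -2846/789 - 1251 = -989885/789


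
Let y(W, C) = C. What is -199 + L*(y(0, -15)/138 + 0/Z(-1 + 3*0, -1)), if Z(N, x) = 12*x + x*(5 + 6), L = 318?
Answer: -5372/23 ≈ -233.57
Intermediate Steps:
Z(N, x) = 23*x (Z(N, x) = 12*x + x*11 = 12*x + 11*x = 23*x)
-199 + L*(y(0, -15)/138 + 0/Z(-1 + 3*0, -1)) = -199 + 318*(-15/138 + 0/((23*(-1)))) = -199 + 318*(-15*1/138 + 0/(-23)) = -199 + 318*(-5/46 + 0*(-1/23)) = -199 + 318*(-5/46 + 0) = -199 + 318*(-5/46) = -199 - 795/23 = -5372/23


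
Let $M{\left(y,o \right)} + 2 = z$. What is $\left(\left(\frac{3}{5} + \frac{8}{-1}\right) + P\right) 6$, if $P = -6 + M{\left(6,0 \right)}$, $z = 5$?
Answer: $- \frac{312}{5} \approx -62.4$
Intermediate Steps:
$M{\left(y,o \right)} = 3$ ($M{\left(y,o \right)} = -2 + 5 = 3$)
$P = -3$ ($P = -6 + 3 = -3$)
$\left(\left(\frac{3}{5} + \frac{8}{-1}\right) + P\right) 6 = \left(\left(\frac{3}{5} + \frac{8}{-1}\right) - 3\right) 6 = \left(\left(3 \cdot \frac{1}{5} + 8 \left(-1\right)\right) - 3\right) 6 = \left(\left(\frac{3}{5} - 8\right) - 3\right) 6 = \left(- \frac{37}{5} - 3\right) 6 = \left(- \frac{52}{5}\right) 6 = - \frac{312}{5}$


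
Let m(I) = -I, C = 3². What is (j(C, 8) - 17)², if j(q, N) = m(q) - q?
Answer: 1225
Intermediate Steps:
C = 9
j(q, N) = -2*q (j(q, N) = -q - q = -2*q)
(j(C, 8) - 17)² = (-2*9 - 17)² = (-18 - 17)² = (-35)² = 1225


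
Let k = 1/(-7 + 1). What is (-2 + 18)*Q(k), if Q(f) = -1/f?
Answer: 96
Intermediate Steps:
k = -⅙ (k = 1/(-6) = -⅙ ≈ -0.16667)
(-2 + 18)*Q(k) = (-2 + 18)*(-1/(-⅙)) = 16*(-1*(-6)) = 16*6 = 96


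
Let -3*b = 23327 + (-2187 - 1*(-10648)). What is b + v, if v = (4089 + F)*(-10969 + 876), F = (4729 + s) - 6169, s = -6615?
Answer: 40018242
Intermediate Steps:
F = -8055 (F = (4729 - 6615) - 6169 = -1886 - 6169 = -8055)
b = -10596 (b = -(23327 + (-2187 - 1*(-10648)))/3 = -(23327 + (-2187 + 10648))/3 = -(23327 + 8461)/3 = -⅓*31788 = -10596)
v = 40028838 (v = (4089 - 8055)*(-10969 + 876) = -3966*(-10093) = 40028838)
b + v = -10596 + 40028838 = 40018242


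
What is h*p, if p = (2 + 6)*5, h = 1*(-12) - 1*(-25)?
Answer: 520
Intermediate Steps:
h = 13 (h = -12 + 25 = 13)
p = 40 (p = 8*5 = 40)
h*p = 13*40 = 520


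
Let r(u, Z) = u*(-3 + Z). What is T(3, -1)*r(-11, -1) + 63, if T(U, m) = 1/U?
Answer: 233/3 ≈ 77.667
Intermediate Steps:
T(3, -1)*r(-11, -1) + 63 = (-11*(-3 - 1))/3 + 63 = (-11*(-4))/3 + 63 = (⅓)*44 + 63 = 44/3 + 63 = 233/3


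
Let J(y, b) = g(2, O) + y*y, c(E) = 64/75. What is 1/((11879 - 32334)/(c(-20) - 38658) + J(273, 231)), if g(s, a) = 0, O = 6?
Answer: 2899286/216082420419 ≈ 1.3418e-5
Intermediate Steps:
c(E) = 64/75 (c(E) = 64*(1/75) = 64/75)
J(y, b) = y² (J(y, b) = 0 + y*y = 0 + y² = y²)
1/((11879 - 32334)/(c(-20) - 38658) + J(273, 231)) = 1/((11879 - 32334)/(64/75 - 38658) + 273²) = 1/(-20455/(-2899286/75) + 74529) = 1/(-20455*(-75/2899286) + 74529) = 1/(1534125/2899286 + 74529) = 1/(216082420419/2899286) = 2899286/216082420419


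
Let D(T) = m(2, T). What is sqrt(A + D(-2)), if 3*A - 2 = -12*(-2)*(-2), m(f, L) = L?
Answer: 2*I*sqrt(39)/3 ≈ 4.1633*I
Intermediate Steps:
A = -46/3 (A = 2/3 + (-12*(-2)*(-2))/3 = 2/3 + (24*(-2))/3 = 2/3 + (1/3)*(-48) = 2/3 - 16 = -46/3 ≈ -15.333)
D(T) = T
sqrt(A + D(-2)) = sqrt(-46/3 - 2) = sqrt(-52/3) = 2*I*sqrt(39)/3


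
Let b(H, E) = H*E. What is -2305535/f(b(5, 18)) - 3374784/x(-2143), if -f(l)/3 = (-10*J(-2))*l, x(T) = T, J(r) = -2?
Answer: 4632919021/2314440 ≈ 2001.7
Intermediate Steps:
b(H, E) = E*H
f(l) = -60*l (f(l) = -3*(-10*(-2))*l = -60*l)
-2305535/f(b(5, 18)) - 3374784/x(-2143) = -2305535/((-1080*5)) - 3374784/(-2143) = -2305535/((-60*90)) - 3374784*(-1/2143) = -2305535/(-5400) + 3374784/2143 = -2305535*(-1/5400) + 3374784/2143 = 461107/1080 + 3374784/2143 = 4632919021/2314440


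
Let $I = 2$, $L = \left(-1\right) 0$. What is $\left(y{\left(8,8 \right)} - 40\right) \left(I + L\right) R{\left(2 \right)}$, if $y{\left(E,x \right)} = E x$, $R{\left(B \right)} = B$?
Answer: $96$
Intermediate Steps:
$L = 0$
$\left(y{\left(8,8 \right)} - 40\right) \left(I + L\right) R{\left(2 \right)} = \left(8 \cdot 8 - 40\right) \left(2 + 0\right) 2 = \left(64 - 40\right) 2 \cdot 2 = 24 \cdot 4 = 96$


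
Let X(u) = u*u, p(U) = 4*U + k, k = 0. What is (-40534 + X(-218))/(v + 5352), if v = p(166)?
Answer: 3495/3008 ≈ 1.1619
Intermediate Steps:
p(U) = 4*U (p(U) = 4*U + 0 = 4*U)
X(u) = u**2
v = 664 (v = 4*166 = 664)
(-40534 + X(-218))/(v + 5352) = (-40534 + (-218)**2)/(664 + 5352) = (-40534 + 47524)/6016 = 6990*(1/6016) = 3495/3008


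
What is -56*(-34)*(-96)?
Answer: -182784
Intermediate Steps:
-56*(-34)*(-96) = 1904*(-96) = -182784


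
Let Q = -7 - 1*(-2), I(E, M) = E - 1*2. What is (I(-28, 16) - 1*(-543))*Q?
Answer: -2565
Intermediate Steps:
I(E, M) = -2 + E (I(E, M) = E - 2 = -2 + E)
Q = -5 (Q = -7 + 2 = -5)
(I(-28, 16) - 1*(-543))*Q = ((-2 - 28) - 1*(-543))*(-5) = (-30 + 543)*(-5) = 513*(-5) = -2565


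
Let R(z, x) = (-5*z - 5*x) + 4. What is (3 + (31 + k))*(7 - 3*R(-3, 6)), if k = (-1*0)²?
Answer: 1360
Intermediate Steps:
R(z, x) = 4 - 5*x - 5*z (R(z, x) = (-5*x - 5*z) + 4 = 4 - 5*x - 5*z)
k = 0 (k = 0² = 0)
(3 + (31 + k))*(7 - 3*R(-3, 6)) = (3 + (31 + 0))*(7 - 3*(4 - 5*6 - 5*(-3))) = (3 + 31)*(7 - 3*(4 - 30 + 15)) = 34*(7 - 3*(-11)) = 34*(7 + 33) = 34*40 = 1360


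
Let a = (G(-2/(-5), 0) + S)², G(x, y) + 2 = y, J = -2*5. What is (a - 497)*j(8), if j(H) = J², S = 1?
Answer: -49600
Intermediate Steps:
J = -10
G(x, y) = -2 + y
a = 1 (a = ((-2 + 0) + 1)² = (-2 + 1)² = (-1)² = 1)
j(H) = 100 (j(H) = (-10)² = 100)
(a - 497)*j(8) = (1 - 497)*100 = -496*100 = -49600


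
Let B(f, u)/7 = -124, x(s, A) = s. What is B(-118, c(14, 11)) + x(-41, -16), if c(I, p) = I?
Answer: -909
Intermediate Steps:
B(f, u) = -868 (B(f, u) = 7*(-124) = -868)
B(-118, c(14, 11)) + x(-41, -16) = -868 - 41 = -909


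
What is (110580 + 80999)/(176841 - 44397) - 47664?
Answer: -6312619237/132444 ≈ -47663.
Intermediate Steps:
(110580 + 80999)/(176841 - 44397) - 47664 = 191579/132444 - 47664 = -6312619237/132444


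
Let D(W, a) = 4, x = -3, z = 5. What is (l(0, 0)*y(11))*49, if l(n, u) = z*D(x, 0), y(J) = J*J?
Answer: 118580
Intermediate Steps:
y(J) = J²
l(n, u) = 20 (l(n, u) = 5*4 = 20)
(l(0, 0)*y(11))*49 = (20*11²)*49 = (20*121)*49 = 2420*49 = 118580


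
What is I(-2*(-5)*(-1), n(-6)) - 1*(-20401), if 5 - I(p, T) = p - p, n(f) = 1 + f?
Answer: 20406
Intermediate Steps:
I(p, T) = 5 (I(p, T) = 5 - (p - p) = 5 - 1*0 = 5 + 0 = 5)
I(-2*(-5)*(-1), n(-6)) - 1*(-20401) = 5 - 1*(-20401) = 5 + 20401 = 20406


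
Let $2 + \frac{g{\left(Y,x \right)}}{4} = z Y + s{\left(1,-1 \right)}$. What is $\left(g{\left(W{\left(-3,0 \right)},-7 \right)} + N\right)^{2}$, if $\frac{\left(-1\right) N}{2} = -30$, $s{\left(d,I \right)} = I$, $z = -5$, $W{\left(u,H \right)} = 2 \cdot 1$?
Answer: $64$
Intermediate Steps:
$W{\left(u,H \right)} = 2$
$g{\left(Y,x \right)} = -12 - 20 Y$ ($g{\left(Y,x \right)} = -8 + 4 \left(- 5 Y - 1\right) = -8 + 4 \left(-1 - 5 Y\right) = -8 - \left(4 + 20 Y\right) = -12 - 20 Y$)
$N = 60$ ($N = \left(-2\right) \left(-30\right) = 60$)
$\left(g{\left(W{\left(-3,0 \right)},-7 \right)} + N\right)^{2} = \left(\left(-12 - 40\right) + 60\right)^{2} = \left(-52 + 60\right)^{2} = 8^{2} = 64$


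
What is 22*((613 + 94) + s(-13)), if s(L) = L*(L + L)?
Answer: 22990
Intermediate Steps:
s(L) = 2*L² (s(L) = L*(2*L) = 2*L²)
22*((613 + 94) + s(-13)) = 22*((613 + 94) + 2*(-13)²) = 22*(707 + 2*169) = 22*(707 + 338) = 22*1045 = 22990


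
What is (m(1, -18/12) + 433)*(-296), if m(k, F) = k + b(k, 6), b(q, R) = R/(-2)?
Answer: -127576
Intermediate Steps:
b(q, R) = -R/2 (b(q, R) = R*(-1/2) = -R/2)
m(k, F) = -3 + k (m(k, F) = k - 1/2*6 = k - 3 = -3 + k)
(m(1, -18/12) + 433)*(-296) = ((-3 + 1) + 433)*(-296) = (-2 + 433)*(-296) = 431*(-296) = -127576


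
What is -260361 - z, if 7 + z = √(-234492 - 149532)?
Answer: -260354 - 2*I*√96006 ≈ -2.6035e+5 - 619.7*I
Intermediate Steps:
z = -7 + 2*I*√96006 (z = -7 + √(-234492 - 149532) = -7 + √(-384024) = -7 + 2*I*√96006 ≈ -7.0 + 619.7*I)
-260361 - z = -260361 - (-7 + 2*I*√96006) = -260361 + (7 - 2*I*√96006) = -260354 - 2*I*√96006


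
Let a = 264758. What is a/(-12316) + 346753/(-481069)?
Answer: -65818738125/2962422902 ≈ -22.218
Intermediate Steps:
a/(-12316) + 346753/(-481069) = 264758/(-12316) + 346753/(-481069) = 264758*(-1/12316) + 346753*(-1/481069) = -132379/6158 - 346753/481069 = -65818738125/2962422902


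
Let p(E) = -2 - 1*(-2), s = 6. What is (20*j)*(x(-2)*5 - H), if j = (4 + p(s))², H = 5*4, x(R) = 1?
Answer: -4800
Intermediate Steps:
p(E) = 0 (p(E) = -2 + 2 = 0)
H = 20
j = 16 (j = (4 + 0)² = 4² = 16)
(20*j)*(x(-2)*5 - H) = (20*16)*(1*5 - 1*20) = 320*(5 - 20) = 320*(-15) = -4800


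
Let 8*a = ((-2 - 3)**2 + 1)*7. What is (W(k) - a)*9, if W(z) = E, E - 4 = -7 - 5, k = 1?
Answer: -1107/4 ≈ -276.75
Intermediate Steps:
E = -8 (E = 4 + (-7 - 5) = 4 - 12 = -8)
W(z) = -8
a = 91/4 (a = (((-2 - 3)**2 + 1)*7)/8 = (((-5)**2 + 1)*7)/8 = ((25 + 1)*7)/8 = (26*7)/8 = (1/8)*182 = 91/4 ≈ 22.750)
(W(k) - a)*9 = (-8 - 1*91/4)*9 = (-8 - 91/4)*9 = -123/4*9 = -1107/4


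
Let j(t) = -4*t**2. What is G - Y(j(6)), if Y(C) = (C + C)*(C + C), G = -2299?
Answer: -85243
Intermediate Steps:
Y(C) = 4*C**2 (Y(C) = (2*C)*(2*C) = 4*C**2)
G - Y(j(6)) = -2299 - 4*(-4*6**2)**2 = -2299 - 4*(-4*36)**2 = -2299 - 4*(-144)**2 = -2299 - 4*20736 = -2299 - 1*82944 = -2299 - 82944 = -85243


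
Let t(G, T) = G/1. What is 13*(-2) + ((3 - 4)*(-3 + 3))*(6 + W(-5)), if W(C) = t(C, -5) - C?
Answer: -26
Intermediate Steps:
t(G, T) = G (t(G, T) = G*1 = G)
W(C) = 0 (W(C) = C - C = 0)
13*(-2) + ((3 - 4)*(-3 + 3))*(6 + W(-5)) = 13*(-2) + ((3 - 4)*(-3 + 3))*(6 + 0) = -26 - 1*0*6 = -26 + 0*6 = -26 + 0 = -26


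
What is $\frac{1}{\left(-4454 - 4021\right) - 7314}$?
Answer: $- \frac{1}{15789} \approx -6.3335 \cdot 10^{-5}$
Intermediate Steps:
$\frac{1}{\left(-4454 - 4021\right) - 7314} = \frac{1}{-8475 - 7314} = \frac{1}{-15789} = - \frac{1}{15789}$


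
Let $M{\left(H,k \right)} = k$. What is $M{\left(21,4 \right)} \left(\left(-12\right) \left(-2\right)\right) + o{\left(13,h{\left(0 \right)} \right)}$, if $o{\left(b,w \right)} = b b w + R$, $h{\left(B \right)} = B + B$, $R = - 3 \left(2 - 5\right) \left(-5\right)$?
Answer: $51$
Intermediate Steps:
$R = -45$ ($R = - 3 \left(2 - 5\right) \left(-5\right) = \left(-3\right) \left(-3\right) \left(-5\right) = 9 \left(-5\right) = -45$)
$h{\left(B \right)} = 2 B$
$o{\left(b,w \right)} = -45 + w b^{2}$ ($o{\left(b,w \right)} = b b w - 45 = b^{2} w - 45 = w b^{2} - 45 = -45 + w b^{2}$)
$M{\left(21,4 \right)} \left(\left(-12\right) \left(-2\right)\right) + o{\left(13,h{\left(0 \right)} \right)} = 4 \left(\left(-12\right) \left(-2\right)\right) - \left(45 - 2 \cdot 0 \cdot 13^{2}\right) = 4 \cdot 24 + \left(-45 + 0 \cdot 169\right) = 96 + \left(-45 + 0\right) = 96 - 45 = 51$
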